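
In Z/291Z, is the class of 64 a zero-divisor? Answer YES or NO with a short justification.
NO

gcd(64, 291) = 1, so 64 is a unit in Z/291Z (it has a multiplicative inverse). A unit cannot be a zero-divisor: if 64·b ≡ 0 then multiplying both sides by 64^(−1) gives b ≡ 0. So 64 is not a zero-divisor.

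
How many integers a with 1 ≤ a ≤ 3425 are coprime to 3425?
The number of a ∈ {1, ..., 3425} with gcd(a, 3425) = 1 is by definition Euler's totient φ(3425). φ is multiplicative, with φ(p^e) = p^e − p^(e−1). Factorise 3425 = 5^2 · 137. Then
  φ(3425) = (5^2 − 5^1) · (137 − 1) = 20 · 136 = 2720.
So there are 2720 such integers.

Final answer: 2720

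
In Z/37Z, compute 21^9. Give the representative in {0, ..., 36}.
36

Use repeated squaring. Binary(9) = 1001. Walk through the bits of the exponent 9 left-to-right: at each bit after the leading one, square the running value, then multiply by 21 if the bit is 1 (always reducing mod 37):
  bit 1 = 1 (leading): start with 21.
  bit 2 = 0: square 21^2 = 441 ≡ 34 (mod 37).
  bit 3 = 0: square 34^2 = 1156 ≡ 9 (mod 37).
  bit 4 = 1: square 9^2 = 81 ≡ 7; bit is 1, so multiply 7·21 = 147 ≡ 36 (mod 37).
Final value: 21^9 ≡ 36 (mod 37).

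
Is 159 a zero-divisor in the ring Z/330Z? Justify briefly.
gcd(159, 330) = 3 > 1, so 159 is not a unit in Z/330Z. In Z/nZ every nonzero non-unit is a zero-divisor: explicitly, take b = 330/gcd = 110 ≠ 0 (mod 330); then 159·110 = 17490 = 53·330, i.e. 159·110 ≡ 0 (mod 330). So 159 is a zero-divisor.

Final answer: YES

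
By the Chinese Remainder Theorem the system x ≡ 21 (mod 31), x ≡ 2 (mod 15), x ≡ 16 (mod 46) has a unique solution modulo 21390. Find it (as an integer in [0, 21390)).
The moduli 31, 15, 46 are pairwise coprime, so by the CRT there is a unique solution mod 31·15·46 = 21390.
Solve by successive substitution. Start with x ≡ 21 (mod 31).
  Combine with x ≡ 2 (mod 15): write x = 21 + 31·t and require 21 + 31·t ≡ 2 (mod 15), i.e. 31·t ≡ 2 − 21 ≡ 11 (mod 15). Since 31^(−1) ≡ 1 (mod 15) (31 ≡ 1 (mod 15)), t ≡ 1·11 ≡ 11 (mod 15). So x ≡ 21 + 31·11 = 362 (mod 465).
  Combine with x ≡ 16 (mod 46): write x = 362 + 465·t and require 362 + 465·t ≡ 16 (mod 46), i.e. 465·t ≡ 16 − 362 ≡ 22 (mod 46). Since 465^(−1) ≡ 37 (mod 46) (465 ≡ 5 (mod 46)), t ≡ 37·22 ≡ 32 (mod 46). So x ≡ 362 + 465·32 = 15242 (mod 21390).
Unique solution in [0, 21390): x = 15242.

Final answer: x ≡ 15242 (mod 21390); the representative in [0, 21390) is 15242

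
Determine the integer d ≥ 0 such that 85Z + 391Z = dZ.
(85, 391) = (17); d = 17

In the PID Z, (a, b) is generated by gcd(a, b). Compute gcd(391, 85) with the extended Euclidean algorithm, tracking rows (r, s, t) with s·391 + t·85 = r:
  row A: (391, 1, 0)   [1·391 + 0·85 = 391]
  row B: (85, 0, 1)   [0·391 + 1·85 = 85]
  391 = 4·85 + 51   → row C = row A − 4·row B = (51, 1, −4)   [check: 1·391 − 4·85 = 51]
  85 = 1·51 + 34   → row D = row B − 1·row C = (34, −1, 5)   [check: −1·391 + 5·85 = 34]
  51 = 1·34 + 17   → row E = row C − 1·row D = (17, 2, −9)   [check: 2·391 − 9·85 = 17]
  34 = 2·17 + 0   → remainder 0, stop. gcd = 17 (last nonzero row E).
So gcd(85, 391) = 17, with Bézout identity 2·391 − 9·85 = 17. Containment (⊇): the Bézout identity exhibits 17 as an element of (85, 391), giving (17) ⊆ (85, 391). Containment (⊆): since 17 | 85 and 17 | 391 (85 = 17·5, 391 = 17·23), every Z-linear combination of 85 and 391 is divisible by 17, so (85, 391) ⊆ (17). Therefore (85, 391) = (17), d = 17.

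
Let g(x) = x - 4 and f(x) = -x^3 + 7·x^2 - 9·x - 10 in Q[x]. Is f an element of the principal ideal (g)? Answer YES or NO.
In Q[x] the ideal (g) consists of all multiples of g, so f ∈ (g) iff g | f, i.e. iff the remainder of f on division by g is 0. Divide f by g (g is monic, so eliminate the leading term of the running remainder at each step):
  leading term -x^3: subtract (-x^2)·g(x) = -x^3 + 4·x^2, leaving 3·x^2 - 9·x - 10
  leading term 3·x^2: subtract (3·x)·g(x) = 3·x^2 - 12·x, leaving 3·x - 10
  leading term 3·x: subtract (3)·g(x) = 3·x - 12, leaving 2
The remainder r(x) = 2 ≠ 0 (and deg r < deg g), so g ∤ f, i.e. f ∉ (g).

Final answer: NO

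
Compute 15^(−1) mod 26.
Apply the extended Euclidean algorithm to (26, 15), tracking rows (r, s, t) with s·26 + t·15 = r. Each division r_prev = q·r_cur + r_new produces the new row as (previous row) − q·(current row):
  row A: (26, 1, 0)   [1·26 + 0·15 = 26]
  row B: (15, 0, 1)   [0·26 + 1·15 = 15]
  26 = 1·15 + 11   → row C = row A − 1·row B = (11, 1, −1)   [check: 1·26 − 1·15 = 11]
  15 = 1·11 + 4   → row D = row B − 1·row C = (4, −1, 2)   [check: −1·26 + 2·15 = 4]
  11 = 2·4 + 3   → row E = row C − 2·row D = (3, 3, −5)   [check: 3·26 − 5·15 = 3]
  4 = 1·3 + 1   → row F = row D − 1·row E = (1, −4, 7)   [check: −4·26 + 7·15 = 1]
  3 = 3·1 + 0   → remainder 0, stop. gcd = 1 (last nonzero row F).
The gcd is 1, so 15 is invertible mod 26. The last nonzero row gives −4·26 + 7·15 = 1, so t = 7. So 15^(−1) ≡ 7 (mod 26). Verify: 15 · 7 = 105 ≡ 1 (mod 26). ✓

Final answer: 15^(−1) ≡ 7 (mod 26)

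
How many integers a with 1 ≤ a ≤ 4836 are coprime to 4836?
The number of a ∈ {1, ..., 4836} with gcd(a, 4836) = 1 is by definition Euler's totient φ(4836). φ is multiplicative, with φ(p^e) = p^e − p^(e−1). Factorise 4836 = 2^2 · 3 · 13 · 31. Then
  φ(4836) = (2^2 − 2^1) · (3 − 1) · (13 − 1) · (31 − 1) = 2 · 2 · 12 · 30 = 1440.
So there are 1440 such integers.

Final answer: 1440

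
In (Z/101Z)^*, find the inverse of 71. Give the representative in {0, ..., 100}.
Apply the extended Euclidean algorithm to (101, 71), tracking rows (r, s, t) with s·101 + t·71 = r. Each division r_prev = q·r_cur + r_new produces the new row as (previous row) − q·(current row):
  row A: (101, 1, 0)   [1·101 + 0·71 = 101]
  row B: (71, 0, 1)   [0·101 + 1·71 = 71]
  101 = 1·71 + 30   → row C = row A − 1·row B = (30, 1, −1)   [check: 1·101 − 1·71 = 30]
  71 = 2·30 + 11   → row D = row B − 2·row C = (11, −2, 3)   [check: −2·101 + 3·71 = 11]
  30 = 2·11 + 8   → row E = row C − 2·row D = (8, 5, −7)   [check: 5·101 − 7·71 = 8]
  11 = 1·8 + 3   → row F = row D − 1·row E = (3, −7, 10)   [check: −7·101 + 10·71 = 3]
  8 = 2·3 + 2   → row G = row E − 2·row F = (2, 19, −27)   [check: 19·101 − 27·71 = 2]
  3 = 1·2 + 1   → row H = row F − 1·row G = (1, −26, 37)   [check: −26·101 + 37·71 = 1]
  2 = 2·1 + 0   → remainder 0, stop. gcd = 1 (last nonzero row H).
The gcd is 1, so 71 is invertible mod 101. The last nonzero row gives −26·101 + 37·71 = 1, so t = 37. So 71^(−1) ≡ 37 (mod 101). Verify: 71 · 37 = 2627 ≡ 1 (mod 101). ✓

Final answer: 71^(−1) ≡ 37 (mod 101)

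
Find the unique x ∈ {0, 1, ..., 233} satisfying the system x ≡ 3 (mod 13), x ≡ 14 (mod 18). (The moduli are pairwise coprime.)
x ≡ 68 (mod 234); the representative in [0, 234) is 68

The moduli 13, 18 are pairwise coprime, so by the CRT there is a unique solution mod 13·18 = 234.
Solve by successive substitution. Start with x ≡ 3 (mod 13).
  Combine with x ≡ 14 (mod 18): write x = 3 + 13·t and require 3 + 13·t ≡ 14 (mod 18), i.e. 13·t ≡ 14 − 3 ≡ 11 (mod 18). Since 13^(−1) ≡ 7 (mod 18), t ≡ 7·11 ≡ 5 (mod 18). So x ≡ 3 + 13·5 = 68 (mod 234).
Unique solution in [0, 234): x = 68.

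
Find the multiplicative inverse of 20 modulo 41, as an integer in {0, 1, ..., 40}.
Apply the extended Euclidean algorithm to (41, 20), tracking rows (r, s, t) with s·41 + t·20 = r. Each division r_prev = q·r_cur + r_new produces the new row as (previous row) − q·(current row):
  row A: (41, 1, 0)   [1·41 + 0·20 = 41]
  row B: (20, 0, 1)   [0·41 + 1·20 = 20]
  41 = 2·20 + 1   → row C = row A − 2·row B = (1, 1, −2)   [check: 1·41 − 2·20 = 1]
  20 = 20·1 + 0   → remainder 0, stop. gcd = 1 (last nonzero row C).
The gcd is 1, so 20 is invertible mod 41. The last nonzero row gives 1·41 − 2·20 = 1, so t = −2. So 20^(−1) ≡ −2 ≡ 39 (mod 41). Verify: 20 · 39 = 780 ≡ 1 (mod 41). ✓

Final answer: 20^(−1) ≡ 39 (mod 41)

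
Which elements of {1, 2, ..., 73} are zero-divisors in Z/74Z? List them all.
An element a ∈ Z/74Z (with a ≠ 0) is a zero-divisor iff gcd(a, 74) > 1 (because a is a unit precisely when gcd(a, n) = 1, and in Z/nZ every nonzero, non-unit element is a zero-divisor). Scan a = 1, ..., 73 and keep those with gcd(a, 74) > 1:
  gcd(2, 74) = 2, gcd(4, 74) = 2, gcd(6, 74) = 2, gcd(8, 74) = 2, gcd(10, 74) = 2, gcd(12, 74) = 2, gcd(14, 74) = 2, gcd(16, 74) = 2, gcd(18, 74) = 2, gcd(20, 74) = 2, gcd(22, 74) = 2, gcd(24, 74) = 2, gcd(26, 74) = 2, gcd(28, 74) = 2, gcd(30, 74) = 2, gcd(32, 74) = 2, gcd(34, 74) = 2, gcd(36, 74) = 2, gcd(37, 74) = 37, gcd(38, 74) = 2, gcd(40, 74) = 2, gcd(42, 74) = 2, gcd(44, 74) = 2, gcd(46, 74) = 2, gcd(48, 74) = 2, gcd(50, 74) = 2, gcd(52, 74) = 2, gcd(54, 74) = 2, gcd(56, 74) = 2, gcd(58, 74) = 2, gcd(60, 74) = 2, gcd(62, 74) = 2, gcd(64, 74) = 2, gcd(66, 74) = 2, gcd(68, 74) = 2, gcd(70, 74) = 2, gcd(72, 74) = 2.
All other a ∈ {1, ..., 73} have gcd(a, 74) = 1 and are units. So the nonzero zero-divisors are exactly the 37 values of a appearing in this scan.

Final answer: nonzero zero-divisors of Z/74Z = {2, 4, 6, 8, 10, 12, 14, 16, 18, 20, 22, 24, 26, 28, 30, 32, 34, 36, 37, 38, 40, 42, 44, 46, 48, 50, 52, 54, 56, 58, 60, 62, 64, 66, 68, 70, 72}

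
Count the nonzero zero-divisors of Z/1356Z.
In Z/1356Z each nonzero element is either a unit (gcd with 1356 is 1) or a zero-divisor (gcd > 1). The number of units is φ(1356): factorise 1356 = 2^2 · 3 · 113, so φ(1356) = (2^2 − 2^1) · (3 − 1) · (113 − 1) = 2 · 2 · 112 = 448. The nonzero elements number 1356 − 1 = 1355. Hence the nonzero zero-divisors number 1355 − 448 = 907.

Final answer: Z/1356Z has 907 nonzero zero-divisors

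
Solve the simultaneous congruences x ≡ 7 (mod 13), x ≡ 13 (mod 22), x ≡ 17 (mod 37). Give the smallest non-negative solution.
x ≡ 9341 (mod 10582); the representative in [0, 10582) is 9341

The moduli 13, 22, 37 are pairwise coprime, so by the CRT there is a unique solution mod 13·22·37 = 10582.
Solve by successive substitution. Start with x ≡ 7 (mod 13).
  Combine with x ≡ 13 (mod 22): write x = 7 + 13·t and require 7 + 13·t ≡ 13 (mod 22), i.e. 13·t ≡ 13 − 7 ≡ 6 (mod 22). Since 13^(−1) ≡ 17 (mod 22), t ≡ 17·6 ≡ 14 (mod 22). So x ≡ 7 + 13·14 = 189 (mod 286).
  Combine with x ≡ 17 (mod 37): write x = 189 + 286·t and require 189 + 286·t ≡ 17 (mod 37), i.e. 286·t ≡ 17 − 189 ≡ 13 (mod 37). Since 286^(−1) ≡ 11 (mod 37) (286 ≡ 27 (mod 37)), t ≡ 11·13 ≡ 32 (mod 37). So x ≡ 189 + 286·32 = 9341 (mod 10582).
Unique solution in [0, 10582): x = 9341.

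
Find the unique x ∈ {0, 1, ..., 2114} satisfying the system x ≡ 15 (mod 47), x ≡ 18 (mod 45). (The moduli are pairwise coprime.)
The moduli 47, 45 are pairwise coprime, so by the CRT there is a unique solution mod 47·45 = 2115.
Solve by successive substitution. Start with x ≡ 15 (mod 47).
  Combine with x ≡ 18 (mod 45): write x = 15 + 47·t and require 15 + 47·t ≡ 18 (mod 45), i.e. 47·t ≡ 18 − 15 ≡ 3 (mod 45). Since 47^(−1) ≡ 23 (mod 45) (47 ≡ 2 (mod 45)), t ≡ 23·3 ≡ 24 (mod 45). So x ≡ 15 + 47·24 = 1143 (mod 2115).
Unique solution in [0, 2115): x = 1143.

Final answer: x ≡ 1143 (mod 2115); the representative in [0, 2115) is 1143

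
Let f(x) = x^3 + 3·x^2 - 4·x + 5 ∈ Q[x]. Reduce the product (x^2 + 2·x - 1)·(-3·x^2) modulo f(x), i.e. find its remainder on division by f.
First multiply in Q[x] without reducing: a · b = -3·x^4 - 6·x^3 + 3·x^2. Now divide by f(x) = x^3 + 3·x^2 - 4·x + 5, eliminating the leading term at each step:
  leading term -3·x^4: subtract (-3·x)·f(x) = -3·x^4 - 9·x^3 + 12·x^2 - 15·x, leaving 3·x^3 - 9·x^2 + 15·x
  leading term 3·x^3: subtract (3)·f(x) = 3·x^3 + 9·x^2 - 12·x + 15, leaving -18·x^2 + 27·x - 15
The degree is now < 3, so this is the remainder. Hence a · b ≡ -18·x^2 + 27·x - 15 in Q[x]/(f).

Final answer: a · b ≡ -18·x^2 + 27·x - 15 (mod f(x))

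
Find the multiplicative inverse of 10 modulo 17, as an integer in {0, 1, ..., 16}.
Apply the extended Euclidean algorithm to (17, 10), tracking rows (r, s, t) with s·17 + t·10 = r. Each division r_prev = q·r_cur + r_new produces the new row as (previous row) − q·(current row):
  row A: (17, 1, 0)   [1·17 + 0·10 = 17]
  row B: (10, 0, 1)   [0·17 + 1·10 = 10]
  17 = 1·10 + 7   → row C = row A − 1·row B = (7, 1, −1)   [check: 1·17 − 1·10 = 7]
  10 = 1·7 + 3   → row D = row B − 1·row C = (3, −1, 2)   [check: −1·17 + 2·10 = 3]
  7 = 2·3 + 1   → row E = row C − 2·row D = (1, 3, −5)   [check: 3·17 − 5·10 = 1]
  3 = 3·1 + 0   → remainder 0, stop. gcd = 1 (last nonzero row E).
The gcd is 1, so 10 is invertible mod 17. The last nonzero row gives 3·17 − 5·10 = 1, so t = −5. So 10^(−1) ≡ −5 ≡ 12 (mod 17). Verify: 10 · 12 = 120 ≡ 1 (mod 17). ✓

Final answer: 10^(−1) ≡ 12 (mod 17)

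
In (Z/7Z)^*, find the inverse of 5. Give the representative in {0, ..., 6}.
Apply the extended Euclidean algorithm to (7, 5), tracking rows (r, s, t) with s·7 + t·5 = r. Each division r_prev = q·r_cur + r_new produces the new row as (previous row) − q·(current row):
  row A: (7, 1, 0)   [1·7 + 0·5 = 7]
  row B: (5, 0, 1)   [0·7 + 1·5 = 5]
  7 = 1·5 + 2   → row C = row A − 1·row B = (2, 1, −1)   [check: 1·7 − 1·5 = 2]
  5 = 2·2 + 1   → row D = row B − 2·row C = (1, −2, 3)   [check: −2·7 + 3·5 = 1]
  2 = 2·1 + 0   → remainder 0, stop. gcd = 1 (last nonzero row D).
The gcd is 1, so 5 is invertible mod 7. The last nonzero row gives −2·7 + 3·5 = 1, so t = 3. So 5^(−1) ≡ 3 (mod 7). Verify: 5 · 3 = 15 ≡ 1 (mod 7). ✓

Final answer: 5^(−1) ≡ 3 (mod 7)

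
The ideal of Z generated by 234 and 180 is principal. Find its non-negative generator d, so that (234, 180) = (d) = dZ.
(234, 180) = (18); d = 18

In the PID Z, (a, b) is generated by gcd(a, b). Compute gcd(234, 180) with the extended Euclidean algorithm, tracking rows (r, s, t) with s·234 + t·180 = r:
  row A: (234, 1, 0)   [1·234 + 0·180 = 234]
  row B: (180, 0, 1)   [0·234 + 1·180 = 180]
  234 = 1·180 + 54   → row C = row A − 1·row B = (54, 1, −1)   [check: 1·234 − 1·180 = 54]
  180 = 3·54 + 18   → row D = row B − 3·row C = (18, −3, 4)   [check: −3·234 + 4·180 = 18]
  54 = 3·18 + 0   → remainder 0, stop. gcd = 18 (last nonzero row D).
So gcd(234, 180) = 18, with Bézout identity −3·234 + 4·180 = 18. Containment (⊇): the Bézout identity exhibits 18 as an element of (234, 180), giving (18) ⊆ (234, 180). Containment (⊆): since 18 | 234 and 18 | 180 (234 = 18·13, 180 = 18·10), every Z-linear combination of 234 and 180 is divisible by 18, so (234, 180) ⊆ (18). Therefore (234, 180) = (18), d = 18.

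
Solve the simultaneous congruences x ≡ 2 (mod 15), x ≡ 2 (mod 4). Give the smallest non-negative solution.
The moduli 15, 4 are pairwise coprime, so by the CRT there is a unique solution mod 15·4 = 60.
Solve by successive substitution. Start with x ≡ 2 (mod 15).
  Combine with x ≡ 2 (mod 4): write x = 2 + 15·t and require 2 + 15·t ≡ 2 (mod 4), i.e. 15·t ≡ 2 − 2 ≡ 0 (mod 4). Since 15^(−1) ≡ 3 (mod 4) (15 ≡ 3 (mod 4)), t ≡ 3·0 ≡ 0 (mod 4). So x ≡ 2 + 15·0 = 2 (mod 60).
Unique solution in [0, 60): x = 2.

Final answer: x ≡ 2 (mod 60); the representative in [0, 60) is 2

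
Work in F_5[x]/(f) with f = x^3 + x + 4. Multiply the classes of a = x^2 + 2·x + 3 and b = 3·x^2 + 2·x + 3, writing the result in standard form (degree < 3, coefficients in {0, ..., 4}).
Multiply as integer polynomials: a · b = 3·x^4 + 8·x^3 + 16·x^2 + 12·x + 9. Reducing coefficients mod 5: a · b ≡ 3·x^4 + 3·x^3 + x^2 + 2·x + 4. Now divide by f(x) = x^3 + x + 4 in F_5[x], eliminating the leading term at each step:
  leading term 3·x^4: subtract (3·x)·f(x) = 3·x^4 + 3·x^2 + 2·x, leaving 3·x^3 + 3·x^2 + 4 (coefficients mod 5)
  leading term 3·x^3: subtract (3)·f(x) = 3·x^3 + 3·x + 2, leaving 3·x^2 + 2·x + 2 (coefficients mod 5)
The degree is now < 3, so this is the remainder. Hence a · b ≡ 3·x^2 + 2·x + 2 in F_5[x]/(f).

Final answer: a · b ≡ 3·x^2 + 2·x + 2 (mod f(x))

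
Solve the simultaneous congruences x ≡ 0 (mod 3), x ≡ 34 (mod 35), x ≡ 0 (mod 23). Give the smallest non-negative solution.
The moduli 3, 35, 23 are pairwise coprime, so by the CRT there is a unique solution mod 3·35·23 = 2415.
Solve by successive substitution. Start with x ≡ 0 (mod 3).
  Combine with x ≡ 34 (mod 35): write x = 3·t and require 3·t ≡ 34 (mod 35). Since 3^(−1) ≡ 12 (mod 35), t ≡ 12·34 ≡ 23 (mod 35). So x ≡ 3·23 = 69 (mod 105).
  Combine with x ≡ 0 (mod 23): write x = 69 + 105·t and require 69 + 105·t ≡ 0 (mod 23), i.e. 105·t ≡ 0 − 69 ≡ 0 (mod 23). Since 105^(−1) ≡ 16 (mod 23) (105 ≡ 13 (mod 23)), t ≡ 16·0 ≡ 0 (mod 23). So x ≡ 69 + 105·0 = 69 (mod 2415).
Unique solution in [0, 2415): x = 69.

Final answer: x ≡ 69 (mod 2415); the representative in [0, 2415) is 69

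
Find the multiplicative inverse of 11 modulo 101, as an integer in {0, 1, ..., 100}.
Apply the extended Euclidean algorithm to (101, 11), tracking rows (r, s, t) with s·101 + t·11 = r. Each division r_prev = q·r_cur + r_new produces the new row as (previous row) − q·(current row):
  row A: (101, 1, 0)   [1·101 + 0·11 = 101]
  row B: (11, 0, 1)   [0·101 + 1·11 = 11]
  101 = 9·11 + 2   → row C = row A − 9·row B = (2, 1, −9)   [check: 1·101 − 9·11 = 2]
  11 = 5·2 + 1   → row D = row B − 5·row C = (1, −5, 46)   [check: −5·101 + 46·11 = 1]
  2 = 2·1 + 0   → remainder 0, stop. gcd = 1 (last nonzero row D).
The gcd is 1, so 11 is invertible mod 101. The last nonzero row gives −5·101 + 46·11 = 1, so t = 46. So 11^(−1) ≡ 46 (mod 101). Verify: 11 · 46 = 506 ≡ 1 (mod 101). ✓

Final answer: 11^(−1) ≡ 46 (mod 101)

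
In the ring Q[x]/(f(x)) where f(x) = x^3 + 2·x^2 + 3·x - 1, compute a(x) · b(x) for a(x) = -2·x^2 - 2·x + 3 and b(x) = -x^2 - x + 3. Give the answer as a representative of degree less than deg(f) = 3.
a · b ≡ -13·x^2 - 7·x + 9 (mod f(x))

First multiply in Q[x] without reducing: a · b = 2·x^4 + 4·x^3 - 7·x^2 - 9·x + 9. Now divide by f(x) = x^3 + 2·x^2 + 3·x - 1, eliminating the leading term at each step:
  leading term 2·x^4: subtract (2·x)·f(x) = 2·x^4 + 4·x^3 + 6·x^2 - 2·x, leaving -13·x^2 - 7·x + 9
The degree is now < 3, so this is the remainder. Hence a · b ≡ -13·x^2 - 7·x + 9 in Q[x]/(f).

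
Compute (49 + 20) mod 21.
6

Reduce the summands first: 49 ≡ 7 (mod 21), so 49 + 20 ≡ 7 + 20 (mod 21). 7 + 20 = 27; 27 = 1·21 + 6, so (49 + 20) mod 21 = 6.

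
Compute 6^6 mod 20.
16

Use repeated squaring. Binary(6) = 110. Walk through the bits of the exponent 6 left-to-right: at each bit after the leading one, square the running value, then multiply by 6 if the bit is 1 (always reducing mod 20):
  bit 1 = 1 (leading): start with 6.
  bit 2 = 1: square 6^2 = 36 ≡ 16; bit is 1, so multiply 16·6 = 96 ≡ 16 (mod 20).
  bit 3 = 0: square 16^2 = 256 ≡ 16 (mod 20).
Final value: 6^6 ≡ 16 (mod 20).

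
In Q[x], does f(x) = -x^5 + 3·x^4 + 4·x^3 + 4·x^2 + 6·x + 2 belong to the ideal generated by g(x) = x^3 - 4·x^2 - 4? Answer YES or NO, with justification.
NO

In Q[x] the ideal (g) consists of all multiples of g, so f ∈ (g) iff g | f, i.e. iff the remainder of f on division by g is 0. Divide f by g (g is monic, so eliminate the leading term of the running remainder at each step):
  leading term -x^5: subtract (-x^2)·g(x) = -x^5 + 4·x^4 + 4·x^2, leaving -x^4 + 4·x^3 + 6·x + 2
  leading term -x^4: subtract (-x)·g(x) = -x^4 + 4·x^3 + 4·x, leaving 2·x + 2
The remainder r(x) = 2·x + 2 ≠ 0 (and deg r < deg g), so g ∤ f, i.e. f ∉ (g).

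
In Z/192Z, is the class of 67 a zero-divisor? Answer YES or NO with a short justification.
gcd(67, 192) = 1, so 67 is a unit in Z/192Z (it has a multiplicative inverse). A unit cannot be a zero-divisor: if 67·b ≡ 0 then multiplying both sides by 67^(−1) gives b ≡ 0. So 67 is not a zero-divisor.

Final answer: NO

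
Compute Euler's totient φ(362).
φ is multiplicative, with φ(p^e) = p^e − p^(e−1). Factorise 362 = 2 · 181. Then
  φ(362) = (2 − 1) · (181 − 1) = 1 · 180 = 180.

Final answer: φ(362) = 180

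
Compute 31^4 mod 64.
1

Use repeated squaring. Binary(4) = 100. Walk through the bits of the exponent 4 left-to-right: at each bit after the leading one, square the running value, then multiply by 31 if the bit is 1 (always reducing mod 64):
  bit 1 = 1 (leading): start with 31.
  bit 2 = 0: square 31^2 = 961 ≡ 1 (mod 64).
  bit 3 = 0: square 1^2 = 1 (mod 64).
Final value: 31^4 ≡ 1 (mod 64).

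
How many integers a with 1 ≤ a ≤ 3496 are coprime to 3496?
1584

The number of a ∈ {1, ..., 3496} with gcd(a, 3496) = 1 is by definition Euler's totient φ(3496). φ is multiplicative, with φ(p^e) = p^e − p^(e−1). Factorise 3496 = 2^3 · 19 · 23. Then
  φ(3496) = (2^3 − 2^2) · (19 − 1) · (23 − 1) = 4 · 18 · 22 = 1584.
So there are 1584 such integers.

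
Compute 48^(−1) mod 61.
Apply the extended Euclidean algorithm to (61, 48), tracking rows (r, s, t) with s·61 + t·48 = r. Each division r_prev = q·r_cur + r_new produces the new row as (previous row) − q·(current row):
  row A: (61, 1, 0)   [1·61 + 0·48 = 61]
  row B: (48, 0, 1)   [0·61 + 1·48 = 48]
  61 = 1·48 + 13   → row C = row A − 1·row B = (13, 1, −1)   [check: 1·61 − 1·48 = 13]
  48 = 3·13 + 9   → row D = row B − 3·row C = (9, −3, 4)   [check: −3·61 + 4·48 = 9]
  13 = 1·9 + 4   → row E = row C − 1·row D = (4, 4, −5)   [check: 4·61 − 5·48 = 4]
  9 = 2·4 + 1   → row F = row D − 2·row E = (1, −11, 14)   [check: −11·61 + 14·48 = 1]
  4 = 4·1 + 0   → remainder 0, stop. gcd = 1 (last nonzero row F).
The gcd is 1, so 48 is invertible mod 61. The last nonzero row gives −11·61 + 14·48 = 1, so t = 14. So 48^(−1) ≡ 14 (mod 61). Verify: 48 · 14 = 672 ≡ 1 (mod 61). ✓

Final answer: 48^(−1) ≡ 14 (mod 61)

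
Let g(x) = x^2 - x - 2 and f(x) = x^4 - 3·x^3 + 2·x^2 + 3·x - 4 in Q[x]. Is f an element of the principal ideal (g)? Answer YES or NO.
In Q[x] the ideal (g) consists of all multiples of g, so f ∈ (g) iff g | f, i.e. iff the remainder of f on division by g is 0. Divide f by g (g is monic, so eliminate the leading term of the running remainder at each step):
  leading term x^4: subtract (x^2)·g(x) = x^4 - x^3 - 2·x^2, leaving -2·x^3 + 4·x^2 + 3·x - 4
  leading term -2·x^3: subtract (-2·x)·g(x) = -2·x^3 + 2·x^2 + 4·x, leaving 2·x^2 - x - 4
  leading term 2·x^2: subtract (2)·g(x) = 2·x^2 - 2·x - 4, leaving x
The remainder r(x) = x ≠ 0 (and deg r < deg g), so g ∤ f, i.e. f ∉ (g).

Final answer: NO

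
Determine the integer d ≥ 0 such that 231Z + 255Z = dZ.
(231, 255) = (3); d = 3

In the PID Z, (a, b) is generated by gcd(a, b). Compute gcd(255, 231) with the extended Euclidean algorithm, tracking rows (r, s, t) with s·255 + t·231 = r:
  row A: (255, 1, 0)   [1·255 + 0·231 = 255]
  row B: (231, 0, 1)   [0·255 + 1·231 = 231]
  255 = 1·231 + 24   → row C = row A − 1·row B = (24, 1, −1)   [check: 1·255 − 1·231 = 24]
  231 = 9·24 + 15   → row D = row B − 9·row C = (15, −9, 10)   [check: −9·255 + 10·231 = 15]
  24 = 1·15 + 9   → row E = row C − 1·row D = (9, 10, −11)   [check: 10·255 − 11·231 = 9]
  15 = 1·9 + 6   → row F = row D − 1·row E = (6, −19, 21)   [check: −19·255 + 21·231 = 6]
  9 = 1·6 + 3   → row G = row E − 1·row F = (3, 29, −32)   [check: 29·255 − 32·231 = 3]
  6 = 2·3 + 0   → remainder 0, stop. gcd = 3 (last nonzero row G).
So gcd(231, 255) = 3, with Bézout identity 29·255 − 32·231 = 3. Containment (⊇): the Bézout identity exhibits 3 as an element of (231, 255), giving (3) ⊆ (231, 255). Containment (⊆): since 3 | 231 and 3 | 255 (231 = 3·77, 255 = 3·85), every Z-linear combination of 231 and 255 is divisible by 3, so (231, 255) ⊆ (3). Therefore (231, 255) = (3), d = 3.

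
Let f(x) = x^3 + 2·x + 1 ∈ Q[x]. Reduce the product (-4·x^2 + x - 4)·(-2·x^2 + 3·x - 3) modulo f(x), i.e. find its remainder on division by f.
a · b ≡ 7·x^2 + 5·x + 26 (mod f(x))

First multiply in Q[x] without reducing: a · b = 8·x^4 - 14·x^3 + 23·x^2 - 15·x + 12. Now divide by f(x) = x^3 + 2·x + 1, eliminating the leading term at each step:
  leading term 8·x^4: subtract (8·x)·f(x) = 8·x^4 + 16·x^2 + 8·x, leaving -14·x^3 + 7·x^2 - 23·x + 12
  leading term -14·x^3: subtract (-14)·f(x) = -14·x^3 - 28·x - 14, leaving 7·x^2 + 5·x + 26
The degree is now < 3, so this is the remainder. Hence a · b ≡ 7·x^2 + 5·x + 26 in Q[x]/(f).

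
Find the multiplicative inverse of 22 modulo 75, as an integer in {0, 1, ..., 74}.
22^(−1) ≡ 58 (mod 75)

Apply the extended Euclidean algorithm to (75, 22), tracking rows (r, s, t) with s·75 + t·22 = r. Each division r_prev = q·r_cur + r_new produces the new row as (previous row) − q·(current row):
  row A: (75, 1, 0)   [1·75 + 0·22 = 75]
  row B: (22, 0, 1)   [0·75 + 1·22 = 22]
  75 = 3·22 + 9   → row C = row A − 3·row B = (9, 1, −3)   [check: 1·75 − 3·22 = 9]
  22 = 2·9 + 4   → row D = row B − 2·row C = (4, −2, 7)   [check: −2·75 + 7·22 = 4]
  9 = 2·4 + 1   → row E = row C − 2·row D = (1, 5, −17)   [check: 5·75 − 17·22 = 1]
  4 = 4·1 + 0   → remainder 0, stop. gcd = 1 (last nonzero row E).
The gcd is 1, so 22 is invertible mod 75. The last nonzero row gives 5·75 − 17·22 = 1, so t = −17. So 22^(−1) ≡ −17 ≡ 58 (mod 75). Verify: 22 · 58 = 1276 ≡ 1 (mod 75). ✓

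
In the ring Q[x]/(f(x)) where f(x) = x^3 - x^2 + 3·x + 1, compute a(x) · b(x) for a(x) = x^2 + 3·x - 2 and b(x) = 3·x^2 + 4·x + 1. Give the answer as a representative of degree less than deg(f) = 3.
First multiply in Q[x] without reducing: a · b = 3·x^4 + 13·x^3 + 7·x^2 - 5·x - 2. Now divide by f(x) = x^3 - x^2 + 3·x + 1, eliminating the leading term at each step:
  leading term 3·x^4: subtract (3·x)·f(x) = 3·x^4 - 3·x^3 + 9·x^2 + 3·x, leaving 16·x^3 - 2·x^2 - 8·x - 2
  leading term 16·x^3: subtract (16)·f(x) = 16·x^3 - 16·x^2 + 48·x + 16, leaving 14·x^2 - 56·x - 18
The degree is now < 3, so this is the remainder. Hence a · b ≡ 14·x^2 - 56·x - 18 in Q[x]/(f).

Final answer: a · b ≡ 14·x^2 - 56·x - 18 (mod f(x))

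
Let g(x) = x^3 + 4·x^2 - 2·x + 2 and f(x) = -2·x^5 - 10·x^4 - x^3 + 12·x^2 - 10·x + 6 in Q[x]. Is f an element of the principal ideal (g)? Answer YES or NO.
YES

In Q[x] the ideal (g) consists of all multiples of g, so f ∈ (g) iff g | f, i.e. iff the remainder of f on division by g is 0. Divide f by g (g is monic, so eliminate the leading term of the running remainder at each step):
  leading term -2·x^5: subtract (-2·x^2)·g(x) = -2·x^5 - 8·x^4 + 4·x^3 - 4·x^2, leaving -2·x^4 - 5·x^3 + 16·x^2 - 10·x + 6
  leading term -2·x^4: subtract (-2·x)·g(x) = -2·x^4 - 8·x^3 + 4·x^2 - 4·x, leaving 3·x^3 + 12·x^2 - 6·x + 6
  leading term 3·x^3: subtract (3)·g(x) = 3·x^3 + 12·x^2 - 6·x + 6, leaving 0
The remainder is 0, so f(x) = g(x) · h(x) with h(x) = -2·x^2 - 2·x + 3. Hence g | f, i.e. f ∈ (g).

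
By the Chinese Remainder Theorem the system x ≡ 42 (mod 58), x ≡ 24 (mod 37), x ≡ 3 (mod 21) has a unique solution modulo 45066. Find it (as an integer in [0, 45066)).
The moduli 58, 37, 21 are pairwise coprime, so by the CRT there is a unique solution mod 58·37·21 = 45066.
Solve by successive substitution. Start with x ≡ 42 (mod 58).
  Combine with x ≡ 24 (mod 37): write x = 42 + 58·t and require 42 + 58·t ≡ 24 (mod 37), i.e. 58·t ≡ 24 − 42 ≡ 19 (mod 37). Since 58^(−1) ≡ 30 (mod 37) (58 ≡ 21 (mod 37)), t ≡ 30·19 ≡ 15 (mod 37). So x ≡ 42 + 58·15 = 912 (mod 2146).
  Combine with x ≡ 3 (mod 21): write x = 912 + 2146·t and require 912 + 2146·t ≡ 3 (mod 21), i.e. 2146·t ≡ 3 − 912 ≡ 15 (mod 21). Since 2146^(−1) ≡ 16 (mod 21) (2146 ≡ 4 (mod 21)), t ≡ 16·15 ≡ 9 (mod 21). So x ≡ 912 + 2146·9 = 20226 (mod 45066).
Unique solution in [0, 45066): x = 20226.

Final answer: x ≡ 20226 (mod 45066); the representative in [0, 45066) is 20226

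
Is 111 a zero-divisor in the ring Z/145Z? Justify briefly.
NO

gcd(111, 145) = 1, so 111 is a unit in Z/145Z (it has a multiplicative inverse). A unit cannot be a zero-divisor: if 111·b ≡ 0 then multiplying both sides by 111^(−1) gives b ≡ 0. So 111 is not a zero-divisor.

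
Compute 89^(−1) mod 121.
89^(−1) ≡ 34 (mod 121)

Apply the extended Euclidean algorithm to (121, 89), tracking rows (r, s, t) with s·121 + t·89 = r. Each division r_prev = q·r_cur + r_new produces the new row as (previous row) − q·(current row):
  row A: (121, 1, 0)   [1·121 + 0·89 = 121]
  row B: (89, 0, 1)   [0·121 + 1·89 = 89]
  121 = 1·89 + 32   → row C = row A − 1·row B = (32, 1, −1)   [check: 1·121 − 1·89 = 32]
  89 = 2·32 + 25   → row D = row B − 2·row C = (25, −2, 3)   [check: −2·121 + 3·89 = 25]
  32 = 1·25 + 7   → row E = row C − 1·row D = (7, 3, −4)   [check: 3·121 − 4·89 = 7]
  25 = 3·7 + 4   → row F = row D − 3·row E = (4, −11, 15)   [check: −11·121 + 15·89 = 4]
  7 = 1·4 + 3   → row G = row E − 1·row F = (3, 14, −19)   [check: 14·121 − 19·89 = 3]
  4 = 1·3 + 1   → row H = row F − 1·row G = (1, −25, 34)   [check: −25·121 + 34·89 = 1]
  3 = 3·1 + 0   → remainder 0, stop. gcd = 1 (last nonzero row H).
The gcd is 1, so 89 is invertible mod 121. The last nonzero row gives −25·121 + 34·89 = 1, so t = 34. So 89^(−1) ≡ 34 (mod 121). Verify: 89 · 34 = 3026 ≡ 1 (mod 121). ✓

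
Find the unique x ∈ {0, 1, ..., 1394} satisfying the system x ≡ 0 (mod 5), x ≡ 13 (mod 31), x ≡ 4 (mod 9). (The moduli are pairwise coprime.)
x ≡ 850 (mod 1395); the representative in [0, 1395) is 850

The moduli 5, 31, 9 are pairwise coprime, so by the CRT there is a unique solution mod 5·31·9 = 1395.
Solve by successive substitution. Start with x ≡ 0 (mod 5).
  Combine with x ≡ 13 (mod 31): write x = 5·t and require 5·t ≡ 13 (mod 31). Since 5^(−1) ≡ 25 (mod 31), t ≡ 25·13 ≡ 15 (mod 31). So x ≡ 5·15 = 75 (mod 155).
  Combine with x ≡ 4 (mod 9): write x = 75 + 155·t and require 75 + 155·t ≡ 4 (mod 9), i.e. 155·t ≡ 4 − 75 ≡ 1 (mod 9). Since 155^(−1) ≡ 5 (mod 9) (155 ≡ 2 (mod 9)), t ≡ 5·1 ≡ 5 (mod 9). So x ≡ 75 + 155·5 = 850 (mod 1395).
Unique solution in [0, 1395): x = 850.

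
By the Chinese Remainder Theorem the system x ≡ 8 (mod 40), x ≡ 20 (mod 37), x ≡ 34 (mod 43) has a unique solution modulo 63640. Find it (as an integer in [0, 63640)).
x ≡ 38648 (mod 63640); the representative in [0, 63640) is 38648

The moduli 40, 37, 43 are pairwise coprime, so by the CRT there is a unique solution mod 40·37·43 = 63640.
Solve by successive substitution. Start with x ≡ 8 (mod 40).
  Combine with x ≡ 20 (mod 37): write x = 8 + 40·t and require 8 + 40·t ≡ 20 (mod 37), i.e. 40·t ≡ 20 − 8 ≡ 12 (mod 37). Since 40^(−1) ≡ 25 (mod 37) (40 ≡ 3 (mod 37)), t ≡ 25·12 ≡ 4 (mod 37). So x ≡ 8 + 40·4 = 168 (mod 1480).
  Combine with x ≡ 34 (mod 43): write x = 168 + 1480·t and require 168 + 1480·t ≡ 34 (mod 43), i.e. 1480·t ≡ 34 − 168 ≡ 38 (mod 43). Since 1480^(−1) ≡ 12 (mod 43) (1480 ≡ 18 (mod 43)), t ≡ 12·38 ≡ 26 (mod 43). So x ≡ 168 + 1480·26 = 38648 (mod 63640).
Unique solution in [0, 63640): x = 38648.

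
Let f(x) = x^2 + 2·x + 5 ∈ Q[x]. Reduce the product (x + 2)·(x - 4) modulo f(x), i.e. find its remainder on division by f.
First multiply in Q[x] without reducing: a · b = x^2 - 2·x - 8. Now divide by f(x) = x^2 + 2·x + 5, eliminating the leading term at each step:
  leading term x^2: subtract (1)·f(x) = x^2 + 2·x + 5, leaving -4·x - 13
The degree is now < 2, so this is the remainder. Hence a · b ≡ -4·x - 13 in Q[x]/(f).

Final answer: a · b ≡ -4·x - 13 (mod f(x))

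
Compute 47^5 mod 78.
Use repeated squaring. Binary(5) = 101. Walk through the bits of the exponent 5 left-to-right: at each bit after the leading one, square the running value, then multiply by 47 if the bit is 1 (always reducing mod 78):
  bit 1 = 1 (leading): start with 47.
  bit 2 = 0: square 47^2 = 2209 ≡ 25 (mod 78).
  bit 3 = 1: square 25^2 = 625 ≡ 1; bit is 1, so multiply 1·47 = 47 (mod 78).
Final value: 47^5 ≡ 47 (mod 78).

Final answer: 47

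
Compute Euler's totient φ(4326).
φ(4326) = 1224

φ is multiplicative, with φ(p^e) = p^e − p^(e−1). Factorise 4326 = 2 · 3 · 7 · 103. Then
  φ(4326) = (2 − 1) · (3 − 1) · (7 − 1) · (103 − 1) = 1 · 2 · 6 · 102 = 1224.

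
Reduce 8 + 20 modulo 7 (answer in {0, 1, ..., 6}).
Reduce the summands first: 8 ≡ 1, 20 ≡ 6 (mod 7), so 8 + 20 ≡ 1 + 6 (mod 7). 1 + 6 = 7; 7 = 1·7 + 0, so (8 + 20) mod 7 = 0.

Final answer: 0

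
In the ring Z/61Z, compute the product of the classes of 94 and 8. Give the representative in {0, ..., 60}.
Reduce the factors first: 94 ≡ 33 (mod 61), so 94 · 8 ≡ 33 · 8 (mod 61). 33 · 8 = 264. Dividing by 61: 264 = 4·61 + 20. So (94 · 8) mod 61 = 20.

Final answer: 20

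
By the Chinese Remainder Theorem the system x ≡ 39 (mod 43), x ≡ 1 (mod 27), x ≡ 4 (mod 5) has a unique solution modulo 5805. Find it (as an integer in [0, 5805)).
The moduli 43, 27, 5 are pairwise coprime, so by the CRT there is a unique solution mod 43·27·5 = 5805.
Solve by successive substitution. Start with x ≡ 39 (mod 43).
  Combine with x ≡ 1 (mod 27): write x = 39 + 43·t and require 39 + 43·t ≡ 1 (mod 27), i.e. 43·t ≡ 1 − 39 ≡ 16 (mod 27). Since 43^(−1) ≡ 22 (mod 27) (43 ≡ 16 (mod 27)), t ≡ 22·16 ≡ 1 (mod 27). So x ≡ 39 + 43·1 = 82 (mod 1161).
  Combine with x ≡ 4 (mod 5): write x = 82 + 1161·t and require 82 + 1161·t ≡ 4 (mod 5), i.e. 1161·t ≡ 4 − 82 ≡ 2 (mod 5). Since 1161^(−1) ≡ 1 (mod 5) (1161 ≡ 1 (mod 5)), t ≡ 1·2 ≡ 2 (mod 5). So x ≡ 82 + 1161·2 = 2404 (mod 5805).
Unique solution in [0, 5805): x = 2404.

Final answer: x ≡ 2404 (mod 5805); the representative in [0, 5805) is 2404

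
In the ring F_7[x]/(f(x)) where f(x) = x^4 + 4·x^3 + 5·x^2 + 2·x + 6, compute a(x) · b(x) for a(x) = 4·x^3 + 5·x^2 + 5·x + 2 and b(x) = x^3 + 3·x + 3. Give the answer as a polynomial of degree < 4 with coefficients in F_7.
Multiply as integer polynomials: a · b = 4·x^6 + 5·x^5 + 17·x^4 + 29·x^3 + 30·x^2 + 21·x + 6. Reducing coefficients mod 7: a · b ≡ 4·x^6 + 5·x^5 + 3·x^4 + x^3 + 2·x^2 + 6. Now divide by f(x) = x^4 + 4·x^3 + 5·x^2 + 2·x + 6 in F_7[x], eliminating the leading term at each step:
  leading term 4·x^6: subtract (4·x^2)·f(x) = 4·x^6 + 2·x^5 + 6·x^4 + x^3 + 3·x^2, leaving 3·x^5 + 4·x^4 + 6·x^2 + 6 (coefficients mod 7)
  leading term 3·x^5: subtract (3·x)·f(x) = 3·x^5 + 5·x^4 + x^3 + 6·x^2 + 4·x, leaving 6·x^4 + 6·x^3 + 3·x + 6 (coefficients mod 7)
  leading term 6·x^4: subtract (6)·f(x) = 6·x^4 + 3·x^3 + 2·x^2 + 5·x + 1, leaving 3·x^3 + 5·x^2 + 5·x + 5 (coefficients mod 7)
The degree is now < 4, so this is the remainder. Hence a · b ≡ 3·x^3 + 5·x^2 + 5·x + 5 in F_7[x]/(f).

Final answer: a · b ≡ 3·x^3 + 5·x^2 + 5·x + 5 (mod f(x))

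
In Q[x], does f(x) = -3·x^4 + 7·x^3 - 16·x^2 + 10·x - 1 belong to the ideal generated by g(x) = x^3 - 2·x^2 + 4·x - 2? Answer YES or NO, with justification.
NO

In Q[x] the ideal (g) consists of all multiples of g, so f ∈ (g) iff g | f, i.e. iff the remainder of f on division by g is 0. Divide f by g (g is monic, so eliminate the leading term of the running remainder at each step):
  leading term -3·x^4: subtract (-3·x)·g(x) = -3·x^4 + 6·x^3 - 12·x^2 + 6·x, leaving x^3 - 4·x^2 + 4·x - 1
  leading term x^3: subtract (1)·g(x) = x^3 - 2·x^2 + 4·x - 2, leaving 1 - 2·x^2
The remainder r(x) = 1 - 2·x^2 ≠ 0 (and deg r < deg g), so g ∤ f, i.e. f ∉ (g).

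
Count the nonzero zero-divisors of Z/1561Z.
Z/1561Z has 228 nonzero zero-divisors

In Z/1561Z each nonzero element is either a unit (gcd with 1561 is 1) or a zero-divisor (gcd > 1). The number of units is φ(1561): factorise 1561 = 7 · 223, so φ(1561) = (7 − 1) · (223 − 1) = 6 · 222 = 1332. The nonzero elements number 1561 − 1 = 1560. Hence the nonzero zero-divisors number 1560 − 1332 = 228.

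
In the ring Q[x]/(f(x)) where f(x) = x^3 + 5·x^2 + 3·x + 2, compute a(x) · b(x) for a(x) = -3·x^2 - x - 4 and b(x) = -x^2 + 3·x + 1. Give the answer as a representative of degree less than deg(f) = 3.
First multiply in Q[x] without reducing: a · b = 3·x^4 - 8·x^3 - 2·x^2 - 13·x - 4. Now divide by f(x) = x^3 + 5·x^2 + 3·x + 2, eliminating the leading term at each step:
  leading term 3·x^4: subtract (3·x)·f(x) = 3·x^4 + 15·x^3 + 9·x^2 + 6·x, leaving -23·x^3 - 11·x^2 - 19·x - 4
  leading term -23·x^3: subtract (-23)·f(x) = -23·x^3 - 115·x^2 - 69·x - 46, leaving 104·x^2 + 50·x + 42
The degree is now < 3, so this is the remainder. Hence a · b ≡ 104·x^2 + 50·x + 42 in Q[x]/(f).

Final answer: a · b ≡ 104·x^2 + 50·x + 42 (mod f(x))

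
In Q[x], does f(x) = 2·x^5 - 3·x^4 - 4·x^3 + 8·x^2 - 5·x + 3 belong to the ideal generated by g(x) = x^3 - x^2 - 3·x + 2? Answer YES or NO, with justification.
NO

In Q[x] the ideal (g) consists of all multiples of g, so f ∈ (g) iff g | f, i.e. iff the remainder of f on division by g is 0. Divide f by g (g is monic, so eliminate the leading term of the running remainder at each step):
  leading term 2·x^5: subtract (2·x^2)·g(x) = 2·x^5 - 2·x^4 - 6·x^3 + 4·x^2, leaving -x^4 + 2·x^3 + 4·x^2 - 5·x + 3
  leading term -x^4: subtract (-x)·g(x) = -x^4 + x^3 + 3·x^2 - 2·x, leaving x^3 + x^2 - 3·x + 3
  leading term x^3: subtract (1)·g(x) = x^3 - x^2 - 3·x + 2, leaving 2·x^2 + 1
The remainder r(x) = 2·x^2 + 1 ≠ 0 (and deg r < deg g), so g ∤ f, i.e. f ∉ (g).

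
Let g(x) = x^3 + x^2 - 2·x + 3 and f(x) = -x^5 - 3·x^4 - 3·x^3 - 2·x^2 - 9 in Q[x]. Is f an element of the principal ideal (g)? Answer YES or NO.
YES

In Q[x] the ideal (g) consists of all multiples of g, so f ∈ (g) iff g | f, i.e. iff the remainder of f on division by g is 0. Divide f by g (g is monic, so eliminate the leading term of the running remainder at each step):
  leading term -x^5: subtract (-x^2)·g(x) = -x^5 - x^4 + 2·x^3 - 3·x^2, leaving -2·x^4 - 5·x^3 + x^2 - 9
  leading term -2·x^4: subtract (-2·x)·g(x) = -2·x^4 - 2·x^3 + 4·x^2 - 6·x, leaving -3·x^3 - 3·x^2 + 6·x - 9
  leading term -3·x^3: subtract (-3)·g(x) = -3·x^3 - 3·x^2 + 6·x - 9, leaving 0
The remainder is 0, so f(x) = g(x) · h(x) with h(x) = -x^2 - 2·x - 3. Hence g | f, i.e. f ∈ (g).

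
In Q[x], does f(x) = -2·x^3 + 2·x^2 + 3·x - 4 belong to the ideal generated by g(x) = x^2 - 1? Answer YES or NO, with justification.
In Q[x] the ideal (g) consists of all multiples of g, so f ∈ (g) iff g | f, i.e. iff the remainder of f on division by g is 0. Divide f by g (g is monic, so eliminate the leading term of the running remainder at each step):
  leading term -2·x^3: subtract (-2·x)·g(x) = -2·x^3 + 2·x, leaving 2·x^2 + x - 4
  leading term 2·x^2: subtract (2)·g(x) = 2·x^2 - 2, leaving x - 2
The remainder r(x) = x - 2 ≠ 0 (and deg r < deg g), so g ∤ f, i.e. f ∉ (g).

Final answer: NO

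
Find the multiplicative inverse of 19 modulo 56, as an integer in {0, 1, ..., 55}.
19^(−1) ≡ 3 (mod 56)

Apply the extended Euclidean algorithm to (56, 19), tracking rows (r, s, t) with s·56 + t·19 = r. Each division r_prev = q·r_cur + r_new produces the new row as (previous row) − q·(current row):
  row A: (56, 1, 0)   [1·56 + 0·19 = 56]
  row B: (19, 0, 1)   [0·56 + 1·19 = 19]
  56 = 2·19 + 18   → row C = row A − 2·row B = (18, 1, −2)   [check: 1·56 − 2·19 = 18]
  19 = 1·18 + 1   → row D = row B − 1·row C = (1, −1, 3)   [check: −1·56 + 3·19 = 1]
  18 = 18·1 + 0   → remainder 0, stop. gcd = 1 (last nonzero row D).
The gcd is 1, so 19 is invertible mod 56. The last nonzero row gives −1·56 + 3·19 = 1, so t = 3. So 19^(−1) ≡ 3 (mod 56). Verify: 19 · 3 = 57 ≡ 1 (mod 56). ✓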